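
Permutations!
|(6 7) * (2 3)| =2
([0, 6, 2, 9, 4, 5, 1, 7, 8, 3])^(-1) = (1 6)(3 9)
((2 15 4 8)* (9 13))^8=(15)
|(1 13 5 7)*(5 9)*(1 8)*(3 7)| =7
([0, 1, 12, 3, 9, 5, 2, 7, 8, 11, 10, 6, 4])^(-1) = (2 6 11 9 4 12)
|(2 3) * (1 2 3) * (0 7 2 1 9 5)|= |(0 7 2 9 5)|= 5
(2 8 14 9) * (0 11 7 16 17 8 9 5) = (0 11 7 16 17 8 14 5)(2 9) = [11, 1, 9, 3, 4, 0, 6, 16, 14, 2, 10, 7, 12, 13, 5, 15, 17, 8]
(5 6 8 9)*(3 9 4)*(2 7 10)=(2 7 10)(3 9 5 6 8 4)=[0, 1, 7, 9, 3, 6, 8, 10, 4, 5, 2]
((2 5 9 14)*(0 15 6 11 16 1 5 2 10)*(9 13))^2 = (0 6 16 5 9 10 15 11 1 13 14)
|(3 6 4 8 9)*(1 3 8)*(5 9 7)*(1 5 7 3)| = 6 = |(3 6 4 5 9 8)|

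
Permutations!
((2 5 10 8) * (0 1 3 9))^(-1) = ((0 1 3 9)(2 5 10 8))^(-1) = (0 9 3 1)(2 8 10 5)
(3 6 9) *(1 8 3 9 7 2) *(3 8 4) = (9)(1 4 3 6 7 2) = [0, 4, 1, 6, 3, 5, 7, 2, 8, 9]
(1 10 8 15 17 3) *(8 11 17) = (1 10 11 17 3)(8 15) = [0, 10, 2, 1, 4, 5, 6, 7, 15, 9, 11, 17, 12, 13, 14, 8, 16, 3]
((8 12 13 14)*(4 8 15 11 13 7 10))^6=((4 8 12 7 10)(11 13 14 15))^6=(4 8 12 7 10)(11 14)(13 15)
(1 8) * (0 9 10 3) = [9, 8, 2, 0, 4, 5, 6, 7, 1, 10, 3] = (0 9 10 3)(1 8)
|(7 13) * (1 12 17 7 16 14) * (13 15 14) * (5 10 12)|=|(1 5 10 12 17 7 15 14)(13 16)|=8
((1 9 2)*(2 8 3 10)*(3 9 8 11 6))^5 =((1 8 9 11 6 3 10 2))^5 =(1 3 9 2 6 8 10 11)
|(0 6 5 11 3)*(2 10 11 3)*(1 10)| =|(0 6 5 3)(1 10 11 2)| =4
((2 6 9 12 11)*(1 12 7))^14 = ((1 12 11 2 6 9 7))^14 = (12)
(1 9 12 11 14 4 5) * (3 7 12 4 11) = [0, 9, 2, 7, 5, 1, 6, 12, 8, 4, 10, 14, 3, 13, 11] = (1 9 4 5)(3 7 12)(11 14)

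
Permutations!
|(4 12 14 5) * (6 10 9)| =12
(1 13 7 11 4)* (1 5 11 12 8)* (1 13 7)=(1 7 12 8 13)(4 5 11)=[0, 7, 2, 3, 5, 11, 6, 12, 13, 9, 10, 4, 8, 1]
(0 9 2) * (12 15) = [9, 1, 0, 3, 4, 5, 6, 7, 8, 2, 10, 11, 15, 13, 14, 12] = (0 9 2)(12 15)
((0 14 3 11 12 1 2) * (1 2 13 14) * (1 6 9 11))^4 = ((0 6 9 11 12 2)(1 13 14 3))^4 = (14)(0 12 9)(2 11 6)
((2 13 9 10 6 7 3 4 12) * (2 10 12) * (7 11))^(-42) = (2 3 11 10 9)(4 7 6 12 13) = ((2 13 9 12 10 6 11 7 3 4))^(-42)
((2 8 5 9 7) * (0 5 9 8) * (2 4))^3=((0 5 8 9 7 4 2))^3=(0 9 2 8 4 5 7)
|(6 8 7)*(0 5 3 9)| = 12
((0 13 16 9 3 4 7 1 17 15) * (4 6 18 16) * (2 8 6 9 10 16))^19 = (0 17 7 13 15 1 4)(2 18 6 8)(3 9)(10 16)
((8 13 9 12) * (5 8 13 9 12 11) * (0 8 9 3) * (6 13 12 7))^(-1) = ((0 8 3)(5 9 11)(6 13 7))^(-1) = (0 3 8)(5 11 9)(6 7 13)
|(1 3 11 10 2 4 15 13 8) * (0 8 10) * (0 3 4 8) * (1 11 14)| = 10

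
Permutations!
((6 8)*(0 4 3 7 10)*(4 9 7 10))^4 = (0 3 7)(4 9 10)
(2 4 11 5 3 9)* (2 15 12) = [0, 1, 4, 9, 11, 3, 6, 7, 8, 15, 10, 5, 2, 13, 14, 12] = (2 4 11 5 3 9 15 12)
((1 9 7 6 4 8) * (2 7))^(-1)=((1 9 2 7 6 4 8))^(-1)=(1 8 4 6 7 2 9)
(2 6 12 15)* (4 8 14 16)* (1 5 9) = [0, 5, 6, 3, 8, 9, 12, 7, 14, 1, 10, 11, 15, 13, 16, 2, 4] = (1 5 9)(2 6 12 15)(4 8 14 16)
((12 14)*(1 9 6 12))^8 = (1 12 9 14 6)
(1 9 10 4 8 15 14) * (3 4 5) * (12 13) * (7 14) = (1 9 10 5 3 4 8 15 7 14)(12 13) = [0, 9, 2, 4, 8, 3, 6, 14, 15, 10, 5, 11, 13, 12, 1, 7]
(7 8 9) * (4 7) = (4 7 8 9) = [0, 1, 2, 3, 7, 5, 6, 8, 9, 4]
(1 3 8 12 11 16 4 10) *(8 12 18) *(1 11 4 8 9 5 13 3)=(3 12 4 10 11 16 8 18 9 5 13)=[0, 1, 2, 12, 10, 13, 6, 7, 18, 5, 11, 16, 4, 3, 14, 15, 8, 17, 9]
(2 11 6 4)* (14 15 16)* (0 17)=(0 17)(2 11 6 4)(14 15 16)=[17, 1, 11, 3, 2, 5, 4, 7, 8, 9, 10, 6, 12, 13, 15, 16, 14, 0]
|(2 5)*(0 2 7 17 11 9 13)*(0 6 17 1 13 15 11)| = |(0 2 5 7 1 13 6 17)(9 15 11)| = 24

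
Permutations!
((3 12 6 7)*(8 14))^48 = (14)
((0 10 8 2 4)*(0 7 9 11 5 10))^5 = (2 5 7 8 11 4 10 9)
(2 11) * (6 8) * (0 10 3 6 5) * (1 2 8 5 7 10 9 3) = (0 9 3 6 5)(1 2 11 8 7 10) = [9, 2, 11, 6, 4, 0, 5, 10, 7, 3, 1, 8]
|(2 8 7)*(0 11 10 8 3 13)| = |(0 11 10 8 7 2 3 13)| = 8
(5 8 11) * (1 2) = (1 2)(5 8 11) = [0, 2, 1, 3, 4, 8, 6, 7, 11, 9, 10, 5]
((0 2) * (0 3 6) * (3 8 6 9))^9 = (0 2 8 6)(3 9)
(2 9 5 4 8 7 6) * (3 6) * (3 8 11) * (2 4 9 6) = (2 6 4 11 3)(5 9)(7 8) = [0, 1, 6, 2, 11, 9, 4, 8, 7, 5, 10, 3]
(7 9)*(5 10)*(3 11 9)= (3 11 9 7)(5 10)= [0, 1, 2, 11, 4, 10, 6, 3, 8, 7, 5, 9]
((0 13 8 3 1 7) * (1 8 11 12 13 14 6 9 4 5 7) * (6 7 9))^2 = (0 7 14)(4 9 5)(11 13 12)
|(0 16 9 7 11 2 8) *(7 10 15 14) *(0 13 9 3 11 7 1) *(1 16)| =10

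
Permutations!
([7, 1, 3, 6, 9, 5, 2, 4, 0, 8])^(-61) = (0 8 9 4 7)(2 6 3)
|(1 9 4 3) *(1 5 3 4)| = |(1 9)(3 5)| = 2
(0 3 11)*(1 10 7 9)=(0 3 11)(1 10 7 9)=[3, 10, 2, 11, 4, 5, 6, 9, 8, 1, 7, 0]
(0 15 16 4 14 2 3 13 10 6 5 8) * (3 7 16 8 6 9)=(0 15 8)(2 7 16 4 14)(3 13 10 9)(5 6)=[15, 1, 7, 13, 14, 6, 5, 16, 0, 3, 9, 11, 12, 10, 2, 8, 4]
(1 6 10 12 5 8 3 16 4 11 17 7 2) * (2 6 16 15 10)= (1 16 4 11 17 7 6 2)(3 15 10 12 5 8)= [0, 16, 1, 15, 11, 8, 2, 6, 3, 9, 12, 17, 5, 13, 14, 10, 4, 7]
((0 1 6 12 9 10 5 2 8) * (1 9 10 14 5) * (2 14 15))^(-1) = ((0 9 15 2 8)(1 6 12 10)(5 14))^(-1) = (0 8 2 15 9)(1 10 12 6)(5 14)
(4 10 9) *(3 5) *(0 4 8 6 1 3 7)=(0 4 10 9 8 6 1 3 5 7)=[4, 3, 2, 5, 10, 7, 1, 0, 6, 8, 9]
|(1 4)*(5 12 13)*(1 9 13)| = 6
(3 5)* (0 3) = (0 3 5) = [3, 1, 2, 5, 4, 0]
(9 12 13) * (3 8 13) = (3 8 13 9 12) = [0, 1, 2, 8, 4, 5, 6, 7, 13, 12, 10, 11, 3, 9]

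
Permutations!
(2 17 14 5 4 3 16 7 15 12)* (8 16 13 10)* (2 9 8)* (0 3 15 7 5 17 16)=(0 3 13 10 2 16 5 4 15 12 9 8)(14 17)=[3, 1, 16, 13, 15, 4, 6, 7, 0, 8, 2, 11, 9, 10, 17, 12, 5, 14]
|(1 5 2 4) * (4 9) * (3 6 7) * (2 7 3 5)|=4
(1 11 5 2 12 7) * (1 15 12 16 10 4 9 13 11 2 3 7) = (1 2 16 10 4 9 13 11 5 3 7 15 12) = [0, 2, 16, 7, 9, 3, 6, 15, 8, 13, 4, 5, 1, 11, 14, 12, 10]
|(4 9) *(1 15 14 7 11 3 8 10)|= 8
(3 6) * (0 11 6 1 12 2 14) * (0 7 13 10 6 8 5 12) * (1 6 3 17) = (0 11 8 5 12 2 14 7 13 10 3 6 17 1) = [11, 0, 14, 6, 4, 12, 17, 13, 5, 9, 3, 8, 2, 10, 7, 15, 16, 1]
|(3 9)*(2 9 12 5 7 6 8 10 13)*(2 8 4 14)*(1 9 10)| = 13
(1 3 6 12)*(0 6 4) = [6, 3, 2, 4, 0, 5, 12, 7, 8, 9, 10, 11, 1] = (0 6 12 1 3 4)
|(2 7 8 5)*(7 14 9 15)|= 7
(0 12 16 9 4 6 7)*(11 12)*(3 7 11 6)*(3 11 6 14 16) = (0 14 16 9 4 11 12 3 7) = [14, 1, 2, 7, 11, 5, 6, 0, 8, 4, 10, 12, 3, 13, 16, 15, 9]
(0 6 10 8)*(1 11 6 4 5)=[4, 11, 2, 3, 5, 1, 10, 7, 0, 9, 8, 6]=(0 4 5 1 11 6 10 8)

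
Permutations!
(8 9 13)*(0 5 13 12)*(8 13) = (13)(0 5 8 9 12) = [5, 1, 2, 3, 4, 8, 6, 7, 9, 12, 10, 11, 0, 13]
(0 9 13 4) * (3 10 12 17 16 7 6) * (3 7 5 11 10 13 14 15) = (0 9 14 15 3 13 4)(5 11 10 12 17 16)(6 7) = [9, 1, 2, 13, 0, 11, 7, 6, 8, 14, 12, 10, 17, 4, 15, 3, 5, 16]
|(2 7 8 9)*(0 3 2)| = 6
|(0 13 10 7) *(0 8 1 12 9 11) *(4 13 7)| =21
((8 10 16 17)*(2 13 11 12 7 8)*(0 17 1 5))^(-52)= (0 10 11)(1 7 2)(5 8 13)(12 17 16)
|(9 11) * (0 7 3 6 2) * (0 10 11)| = |(0 7 3 6 2 10 11 9)| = 8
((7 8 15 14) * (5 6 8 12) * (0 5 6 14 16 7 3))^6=(16)(0 14)(3 5)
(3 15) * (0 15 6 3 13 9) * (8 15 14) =(0 14 8 15 13 9)(3 6) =[14, 1, 2, 6, 4, 5, 3, 7, 15, 0, 10, 11, 12, 9, 8, 13]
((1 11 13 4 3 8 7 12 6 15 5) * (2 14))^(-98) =((1 11 13 4 3 8 7 12 6 15 5)(2 14))^(-98) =(1 11 13 4 3 8 7 12 6 15 5)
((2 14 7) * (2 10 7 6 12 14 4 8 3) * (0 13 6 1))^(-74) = ((0 13 6 12 14 1)(2 4 8 3)(7 10))^(-74) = (0 14 6)(1 12 13)(2 8)(3 4)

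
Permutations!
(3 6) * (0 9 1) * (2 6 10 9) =(0 2 6 3 10 9 1) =[2, 0, 6, 10, 4, 5, 3, 7, 8, 1, 9]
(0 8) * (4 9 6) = (0 8)(4 9 6) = [8, 1, 2, 3, 9, 5, 4, 7, 0, 6]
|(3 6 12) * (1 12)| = |(1 12 3 6)| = 4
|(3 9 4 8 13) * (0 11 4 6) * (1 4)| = |(0 11 1 4 8 13 3 9 6)| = 9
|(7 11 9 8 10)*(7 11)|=4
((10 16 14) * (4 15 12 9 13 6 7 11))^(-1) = ((4 15 12 9 13 6 7 11)(10 16 14))^(-1) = (4 11 7 6 13 9 12 15)(10 14 16)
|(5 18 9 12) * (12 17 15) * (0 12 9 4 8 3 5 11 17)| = 30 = |(0 12 11 17 15 9)(3 5 18 4 8)|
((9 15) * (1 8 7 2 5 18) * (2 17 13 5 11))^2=(1 7 13 18 8 17 5)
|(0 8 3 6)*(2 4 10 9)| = 4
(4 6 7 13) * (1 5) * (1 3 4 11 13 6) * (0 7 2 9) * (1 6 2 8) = (0 7 2 9)(1 5 3 4 6 8)(11 13) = [7, 5, 9, 4, 6, 3, 8, 2, 1, 0, 10, 13, 12, 11]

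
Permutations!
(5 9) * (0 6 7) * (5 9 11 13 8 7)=(0 6 5 11 13 8 7)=[6, 1, 2, 3, 4, 11, 5, 0, 7, 9, 10, 13, 12, 8]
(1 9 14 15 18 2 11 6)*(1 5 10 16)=(1 9 14 15 18 2 11 6 5 10 16)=[0, 9, 11, 3, 4, 10, 5, 7, 8, 14, 16, 6, 12, 13, 15, 18, 1, 17, 2]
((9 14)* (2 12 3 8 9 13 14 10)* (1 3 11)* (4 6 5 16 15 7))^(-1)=(1 11 12 2 10 9 8 3)(4 7 15 16 5 6)(13 14)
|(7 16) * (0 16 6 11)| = 5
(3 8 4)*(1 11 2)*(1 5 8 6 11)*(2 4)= (2 5 8)(3 6 11 4)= [0, 1, 5, 6, 3, 8, 11, 7, 2, 9, 10, 4]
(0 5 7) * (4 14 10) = (0 5 7)(4 14 10) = [5, 1, 2, 3, 14, 7, 6, 0, 8, 9, 4, 11, 12, 13, 10]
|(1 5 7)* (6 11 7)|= |(1 5 6 11 7)|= 5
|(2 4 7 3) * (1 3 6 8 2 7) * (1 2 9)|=6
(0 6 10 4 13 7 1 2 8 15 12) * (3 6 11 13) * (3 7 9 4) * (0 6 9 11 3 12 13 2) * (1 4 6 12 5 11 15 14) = (0 3 9 6 10 5 11 2 8 14 1)(4 7)(13 15) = [3, 0, 8, 9, 7, 11, 10, 4, 14, 6, 5, 2, 12, 15, 1, 13]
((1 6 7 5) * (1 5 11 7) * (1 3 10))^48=(11)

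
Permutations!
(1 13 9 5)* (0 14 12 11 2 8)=(0 14 12 11 2 8)(1 13 9 5)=[14, 13, 8, 3, 4, 1, 6, 7, 0, 5, 10, 2, 11, 9, 12]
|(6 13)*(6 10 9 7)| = 5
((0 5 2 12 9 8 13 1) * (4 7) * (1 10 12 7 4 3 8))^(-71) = ((0 5 2 7 3 8 13 10 12 9 1))^(-71) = (0 13 5 10 2 12 7 9 3 1 8)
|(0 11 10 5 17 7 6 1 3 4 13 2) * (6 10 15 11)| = |(0 6 1 3 4 13 2)(5 17 7 10)(11 15)| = 28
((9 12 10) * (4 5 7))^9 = (12)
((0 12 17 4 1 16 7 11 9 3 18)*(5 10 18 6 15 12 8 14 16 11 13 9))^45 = ((0 8 14 16 7 13 9 3 6 15 12 17 4 1 11 5 10 18))^45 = (0 15)(1 7)(3 10)(4 16)(5 9)(6 18)(8 12)(11 13)(14 17)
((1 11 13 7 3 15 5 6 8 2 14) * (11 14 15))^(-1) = ((1 14)(2 15 5 6 8)(3 11 13 7))^(-1) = (1 14)(2 8 6 5 15)(3 7 13 11)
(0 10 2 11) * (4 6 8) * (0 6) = (0 10 2 11 6 8 4) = [10, 1, 11, 3, 0, 5, 8, 7, 4, 9, 2, 6]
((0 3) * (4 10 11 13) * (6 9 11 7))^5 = ((0 3)(4 10 7 6 9 11 13))^5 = (0 3)(4 11 6 10 13 9 7)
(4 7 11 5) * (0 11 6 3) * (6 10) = (0 11 5 4 7 10 6 3) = [11, 1, 2, 0, 7, 4, 3, 10, 8, 9, 6, 5]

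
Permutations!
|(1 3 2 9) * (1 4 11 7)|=7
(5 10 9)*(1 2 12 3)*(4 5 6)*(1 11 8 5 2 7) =[0, 7, 12, 11, 2, 10, 4, 1, 5, 6, 9, 8, 3] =(1 7)(2 12 3 11 8 5 10 9 6 4)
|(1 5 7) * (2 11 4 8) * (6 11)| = |(1 5 7)(2 6 11 4 8)| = 15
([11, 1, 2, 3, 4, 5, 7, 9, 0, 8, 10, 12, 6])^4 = [7, 1, 2, 3, 4, 5, 0, 11, 6, 12, 10, 9, 8]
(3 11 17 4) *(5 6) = (3 11 17 4)(5 6) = [0, 1, 2, 11, 3, 6, 5, 7, 8, 9, 10, 17, 12, 13, 14, 15, 16, 4]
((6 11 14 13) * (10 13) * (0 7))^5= ((0 7)(6 11 14 10 13))^5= (14)(0 7)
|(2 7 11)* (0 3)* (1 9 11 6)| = |(0 3)(1 9 11 2 7 6)| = 6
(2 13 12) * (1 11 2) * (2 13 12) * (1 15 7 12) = [0, 11, 1, 3, 4, 5, 6, 12, 8, 9, 10, 13, 15, 2, 14, 7] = (1 11 13 2)(7 12 15)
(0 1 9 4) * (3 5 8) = (0 1 9 4)(3 5 8) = [1, 9, 2, 5, 0, 8, 6, 7, 3, 4]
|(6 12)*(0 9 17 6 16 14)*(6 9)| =|(0 6 12 16 14)(9 17)| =10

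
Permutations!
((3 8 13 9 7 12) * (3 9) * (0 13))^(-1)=(0 8 3 13)(7 9 12)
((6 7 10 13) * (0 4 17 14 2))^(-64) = ((0 4 17 14 2)(6 7 10 13))^(-64) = (0 4 17 14 2)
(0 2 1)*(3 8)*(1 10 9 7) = (0 2 10 9 7 1)(3 8) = [2, 0, 10, 8, 4, 5, 6, 1, 3, 7, 9]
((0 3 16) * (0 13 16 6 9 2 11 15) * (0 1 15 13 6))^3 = ((0 3)(1 15)(2 11 13 16 6 9))^3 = (0 3)(1 15)(2 16)(6 11)(9 13)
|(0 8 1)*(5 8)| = 4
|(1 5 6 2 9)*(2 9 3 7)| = 12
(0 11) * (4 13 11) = (0 4 13 11) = [4, 1, 2, 3, 13, 5, 6, 7, 8, 9, 10, 0, 12, 11]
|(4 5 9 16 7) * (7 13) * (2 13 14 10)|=|(2 13 7 4 5 9 16 14 10)|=9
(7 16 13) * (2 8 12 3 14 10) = (2 8 12 3 14 10)(7 16 13) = [0, 1, 8, 14, 4, 5, 6, 16, 12, 9, 2, 11, 3, 7, 10, 15, 13]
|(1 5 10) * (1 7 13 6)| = |(1 5 10 7 13 6)| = 6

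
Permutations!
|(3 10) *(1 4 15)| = |(1 4 15)(3 10)| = 6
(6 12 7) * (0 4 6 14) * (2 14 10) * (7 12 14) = (0 4 6 14)(2 7 10) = [4, 1, 7, 3, 6, 5, 14, 10, 8, 9, 2, 11, 12, 13, 0]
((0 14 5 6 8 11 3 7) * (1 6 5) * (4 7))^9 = (14) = ((0 14 1 6 8 11 3 4 7))^9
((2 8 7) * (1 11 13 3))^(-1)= (1 3 13 11)(2 7 8)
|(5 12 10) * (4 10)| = 4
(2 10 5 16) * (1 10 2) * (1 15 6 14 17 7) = (1 10 5 16 15 6 14 17 7) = [0, 10, 2, 3, 4, 16, 14, 1, 8, 9, 5, 11, 12, 13, 17, 6, 15, 7]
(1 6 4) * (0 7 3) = (0 7 3)(1 6 4) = [7, 6, 2, 0, 1, 5, 4, 3]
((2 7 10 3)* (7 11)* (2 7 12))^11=((2 11 12)(3 7 10))^11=(2 12 11)(3 10 7)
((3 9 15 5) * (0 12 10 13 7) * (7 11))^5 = ((0 12 10 13 11 7)(3 9 15 5))^5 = (0 7 11 13 10 12)(3 9 15 5)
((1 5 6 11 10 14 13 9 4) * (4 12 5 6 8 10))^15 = ((1 6 11 4)(5 8 10 14 13 9 12))^15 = (1 4 11 6)(5 8 10 14 13 9 12)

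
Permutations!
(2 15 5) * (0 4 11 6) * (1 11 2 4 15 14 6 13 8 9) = (0 15 5 4 2 14 6)(1 11 13 8 9) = [15, 11, 14, 3, 2, 4, 0, 7, 9, 1, 10, 13, 12, 8, 6, 5]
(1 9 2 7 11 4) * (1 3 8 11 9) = (2 7 9)(3 8 11 4) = [0, 1, 7, 8, 3, 5, 6, 9, 11, 2, 10, 4]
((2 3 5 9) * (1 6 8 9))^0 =((1 6 8 9 2 3 5))^0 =(9)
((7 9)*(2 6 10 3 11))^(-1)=(2 11 3 10 6)(7 9)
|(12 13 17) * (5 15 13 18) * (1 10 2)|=6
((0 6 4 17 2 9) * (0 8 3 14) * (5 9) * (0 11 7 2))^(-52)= ((0 6 4 17)(2 5 9 8 3 14 11 7))^(-52)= (17)(2 3)(5 14)(7 8)(9 11)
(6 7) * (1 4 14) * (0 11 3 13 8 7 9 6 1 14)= (14)(0 11 3 13 8 7 1 4)(6 9)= [11, 4, 2, 13, 0, 5, 9, 1, 7, 6, 10, 3, 12, 8, 14]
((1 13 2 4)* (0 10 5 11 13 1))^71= (0 10 5 11 13 2 4)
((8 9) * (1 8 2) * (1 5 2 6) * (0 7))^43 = ((0 7)(1 8 9 6)(2 5))^43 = (0 7)(1 6 9 8)(2 5)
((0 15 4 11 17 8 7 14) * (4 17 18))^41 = (0 14 7 8 17 15)(4 18 11)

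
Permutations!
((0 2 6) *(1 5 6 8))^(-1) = (0 6 5 1 8 2)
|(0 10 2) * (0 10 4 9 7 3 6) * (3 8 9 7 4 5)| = 4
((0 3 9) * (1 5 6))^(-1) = ((0 3 9)(1 5 6))^(-1) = (0 9 3)(1 6 5)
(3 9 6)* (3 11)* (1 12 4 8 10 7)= [0, 12, 2, 9, 8, 5, 11, 1, 10, 6, 7, 3, 4]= (1 12 4 8 10 7)(3 9 6 11)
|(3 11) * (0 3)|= 3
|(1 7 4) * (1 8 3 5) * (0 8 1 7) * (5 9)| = 8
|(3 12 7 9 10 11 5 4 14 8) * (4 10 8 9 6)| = |(3 12 7 6 4 14 9 8)(5 10 11)| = 24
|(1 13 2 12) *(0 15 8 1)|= 7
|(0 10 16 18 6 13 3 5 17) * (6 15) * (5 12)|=11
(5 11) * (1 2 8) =[0, 2, 8, 3, 4, 11, 6, 7, 1, 9, 10, 5] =(1 2 8)(5 11)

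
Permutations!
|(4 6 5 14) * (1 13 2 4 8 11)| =|(1 13 2 4 6 5 14 8 11)| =9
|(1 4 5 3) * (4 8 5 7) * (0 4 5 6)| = |(0 4 7 5 3 1 8 6)| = 8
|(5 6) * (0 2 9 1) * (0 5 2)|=|(1 5 6 2 9)|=5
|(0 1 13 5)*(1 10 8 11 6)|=8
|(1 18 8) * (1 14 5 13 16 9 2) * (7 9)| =10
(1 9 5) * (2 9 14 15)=[0, 14, 9, 3, 4, 1, 6, 7, 8, 5, 10, 11, 12, 13, 15, 2]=(1 14 15 2 9 5)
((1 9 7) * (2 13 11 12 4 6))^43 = ((1 9 7)(2 13 11 12 4 6))^43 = (1 9 7)(2 13 11 12 4 6)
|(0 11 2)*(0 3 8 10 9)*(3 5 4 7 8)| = 9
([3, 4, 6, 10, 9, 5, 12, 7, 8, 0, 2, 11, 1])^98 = (0 9 4 1 12 6 2 10 3)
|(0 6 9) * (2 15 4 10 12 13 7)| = 21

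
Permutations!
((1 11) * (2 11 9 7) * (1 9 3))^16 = (11)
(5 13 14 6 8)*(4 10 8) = (4 10 8 5 13 14 6) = [0, 1, 2, 3, 10, 13, 4, 7, 5, 9, 8, 11, 12, 14, 6]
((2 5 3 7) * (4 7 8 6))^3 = ((2 5 3 8 6 4 7))^3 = (2 8 7 3 4 5 6)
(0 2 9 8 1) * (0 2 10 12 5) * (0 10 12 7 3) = [12, 2, 9, 0, 4, 10, 6, 3, 1, 8, 7, 11, 5] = (0 12 5 10 7 3)(1 2 9 8)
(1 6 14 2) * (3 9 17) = (1 6 14 2)(3 9 17) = [0, 6, 1, 9, 4, 5, 14, 7, 8, 17, 10, 11, 12, 13, 2, 15, 16, 3]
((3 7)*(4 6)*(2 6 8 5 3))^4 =((2 6 4 8 5 3 7))^4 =(2 5 6 3 4 7 8)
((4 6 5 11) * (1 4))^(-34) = ((1 4 6 5 11))^(-34) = (1 4 6 5 11)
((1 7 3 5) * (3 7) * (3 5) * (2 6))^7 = ((7)(1 5)(2 6))^7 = (7)(1 5)(2 6)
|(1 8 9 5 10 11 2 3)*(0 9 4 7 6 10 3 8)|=|(0 9 5 3 1)(2 8 4 7 6 10 11)|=35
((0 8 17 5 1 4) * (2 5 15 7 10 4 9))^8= ((0 8 17 15 7 10 4)(1 9 2 5))^8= (0 8 17 15 7 10 4)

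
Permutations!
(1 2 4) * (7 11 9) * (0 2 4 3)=(0 2 3)(1 4)(7 11 9)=[2, 4, 3, 0, 1, 5, 6, 11, 8, 7, 10, 9]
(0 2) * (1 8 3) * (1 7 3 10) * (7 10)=[2, 8, 0, 10, 4, 5, 6, 3, 7, 9, 1]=(0 2)(1 8 7 3 10)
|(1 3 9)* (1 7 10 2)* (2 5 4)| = |(1 3 9 7 10 5 4 2)| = 8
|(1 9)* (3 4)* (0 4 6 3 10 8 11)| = |(0 4 10 8 11)(1 9)(3 6)| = 10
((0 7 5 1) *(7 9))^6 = ((0 9 7 5 1))^6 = (0 9 7 5 1)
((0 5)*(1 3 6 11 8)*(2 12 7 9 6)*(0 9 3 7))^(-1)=(0 12 2 3 7 1 8 11 6 9 5)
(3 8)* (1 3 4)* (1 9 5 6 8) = (1 3)(4 9 5 6 8) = [0, 3, 2, 1, 9, 6, 8, 7, 4, 5]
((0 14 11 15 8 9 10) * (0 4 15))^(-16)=(0 11 14)(4 10 9 8 15)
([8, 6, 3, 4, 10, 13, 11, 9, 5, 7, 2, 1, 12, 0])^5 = (0 8 5 13)(1 11 6)(2 3 4 10)(7 9)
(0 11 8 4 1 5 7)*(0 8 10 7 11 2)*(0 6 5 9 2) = (1 9 2 6 5 11 10 7 8 4) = [0, 9, 6, 3, 1, 11, 5, 8, 4, 2, 7, 10]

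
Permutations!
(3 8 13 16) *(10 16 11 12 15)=[0, 1, 2, 8, 4, 5, 6, 7, 13, 9, 16, 12, 15, 11, 14, 10, 3]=(3 8 13 11 12 15 10 16)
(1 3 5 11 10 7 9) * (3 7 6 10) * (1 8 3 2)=(1 7 9 8 3 5 11 2)(6 10)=[0, 7, 1, 5, 4, 11, 10, 9, 3, 8, 6, 2]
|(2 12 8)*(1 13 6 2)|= |(1 13 6 2 12 8)|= 6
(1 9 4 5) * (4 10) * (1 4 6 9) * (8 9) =(4 5)(6 8 9 10) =[0, 1, 2, 3, 5, 4, 8, 7, 9, 10, 6]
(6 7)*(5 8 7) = [0, 1, 2, 3, 4, 8, 5, 6, 7] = (5 8 7 6)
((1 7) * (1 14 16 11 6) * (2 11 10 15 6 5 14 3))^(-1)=(1 6 15 10 16 14 5 11 2 3 7)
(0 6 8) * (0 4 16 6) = (4 16 6 8) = [0, 1, 2, 3, 16, 5, 8, 7, 4, 9, 10, 11, 12, 13, 14, 15, 6]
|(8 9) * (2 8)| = 3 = |(2 8 9)|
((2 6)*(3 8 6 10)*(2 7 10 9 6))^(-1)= (2 8 3 10 7 6 9)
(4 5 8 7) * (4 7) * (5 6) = (4 6 5 8) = [0, 1, 2, 3, 6, 8, 5, 7, 4]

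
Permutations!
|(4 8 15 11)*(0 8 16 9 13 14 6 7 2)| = 12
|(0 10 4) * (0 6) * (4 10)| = 3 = |(10)(0 4 6)|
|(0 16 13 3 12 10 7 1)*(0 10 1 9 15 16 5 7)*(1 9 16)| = |(0 5 7 16 13 3 12 9 15 1 10)| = 11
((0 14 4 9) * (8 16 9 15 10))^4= (0 10)(4 16)(8 14)(9 15)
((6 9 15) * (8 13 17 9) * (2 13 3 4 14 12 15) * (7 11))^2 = (2 17)(3 14 15 8 4 12 6)(9 13)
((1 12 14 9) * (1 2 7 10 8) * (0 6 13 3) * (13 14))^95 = ((0 6 14 9 2 7 10 8 1 12 13 3))^95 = (0 3 13 12 1 8 10 7 2 9 14 6)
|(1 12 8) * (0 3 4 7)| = |(0 3 4 7)(1 12 8)| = 12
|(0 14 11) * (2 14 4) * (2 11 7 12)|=|(0 4 11)(2 14 7 12)|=12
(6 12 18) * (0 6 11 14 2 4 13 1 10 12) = (0 6)(1 10 12 18 11 14 2 4 13) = [6, 10, 4, 3, 13, 5, 0, 7, 8, 9, 12, 14, 18, 1, 2, 15, 16, 17, 11]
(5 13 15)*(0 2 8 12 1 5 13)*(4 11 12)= (0 2 8 4 11 12 1 5)(13 15)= [2, 5, 8, 3, 11, 0, 6, 7, 4, 9, 10, 12, 1, 15, 14, 13]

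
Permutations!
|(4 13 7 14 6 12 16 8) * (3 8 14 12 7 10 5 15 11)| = |(3 8 4 13 10 5 15 11)(6 7 12 16 14)| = 40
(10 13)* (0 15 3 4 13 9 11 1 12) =(0 15 3 4 13 10 9 11 1 12) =[15, 12, 2, 4, 13, 5, 6, 7, 8, 11, 9, 1, 0, 10, 14, 3]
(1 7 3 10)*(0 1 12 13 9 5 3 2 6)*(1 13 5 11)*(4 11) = (0 13 9 4 11 1 7 2 6)(3 10 12 5) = [13, 7, 6, 10, 11, 3, 0, 2, 8, 4, 12, 1, 5, 9]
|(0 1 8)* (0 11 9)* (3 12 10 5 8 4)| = |(0 1 4 3 12 10 5 8 11 9)| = 10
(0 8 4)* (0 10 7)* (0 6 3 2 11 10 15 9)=(0 8 4 15 9)(2 11 10 7 6 3)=[8, 1, 11, 2, 15, 5, 3, 6, 4, 0, 7, 10, 12, 13, 14, 9]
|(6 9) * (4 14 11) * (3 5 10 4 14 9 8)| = 14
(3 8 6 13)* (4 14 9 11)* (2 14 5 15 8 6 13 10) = (2 14 9 11 4 5 15 8 13 3 6 10) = [0, 1, 14, 6, 5, 15, 10, 7, 13, 11, 2, 4, 12, 3, 9, 8]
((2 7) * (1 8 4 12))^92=(12)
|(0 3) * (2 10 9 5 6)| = 10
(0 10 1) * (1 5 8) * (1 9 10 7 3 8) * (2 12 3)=[7, 0, 12, 8, 4, 1, 6, 2, 9, 10, 5, 11, 3]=(0 7 2 12 3 8 9 10 5 1)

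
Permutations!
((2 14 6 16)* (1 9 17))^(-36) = (17)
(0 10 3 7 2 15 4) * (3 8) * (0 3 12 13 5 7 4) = (0 10 8 12 13 5 7 2 15)(3 4) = [10, 1, 15, 4, 3, 7, 6, 2, 12, 9, 8, 11, 13, 5, 14, 0]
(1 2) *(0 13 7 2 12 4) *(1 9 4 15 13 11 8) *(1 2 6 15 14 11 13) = (0 13 7 6 15 1 12 14 11 8 2 9 4) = [13, 12, 9, 3, 0, 5, 15, 6, 2, 4, 10, 8, 14, 7, 11, 1]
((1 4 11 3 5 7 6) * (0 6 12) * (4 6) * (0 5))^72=((0 4 11 3)(1 6)(5 7 12))^72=(12)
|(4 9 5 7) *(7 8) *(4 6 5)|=4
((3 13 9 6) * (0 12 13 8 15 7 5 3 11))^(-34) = ((0 12 13 9 6 11)(3 8 15 7 5))^(-34) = (0 13 6)(3 8 15 7 5)(9 11 12)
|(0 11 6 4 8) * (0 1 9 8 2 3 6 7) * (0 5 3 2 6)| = |(0 11 7 5 3)(1 9 8)(4 6)| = 30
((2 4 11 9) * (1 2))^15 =(11)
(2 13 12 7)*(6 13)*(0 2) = (0 2 6 13 12 7) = [2, 1, 6, 3, 4, 5, 13, 0, 8, 9, 10, 11, 7, 12]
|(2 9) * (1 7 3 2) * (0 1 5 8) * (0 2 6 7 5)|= 6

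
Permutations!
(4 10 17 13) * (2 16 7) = (2 16 7)(4 10 17 13) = [0, 1, 16, 3, 10, 5, 6, 2, 8, 9, 17, 11, 12, 4, 14, 15, 7, 13]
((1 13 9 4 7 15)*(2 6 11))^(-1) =(1 15 7 4 9 13)(2 11 6)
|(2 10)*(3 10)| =|(2 3 10)| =3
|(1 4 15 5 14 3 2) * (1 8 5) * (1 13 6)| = |(1 4 15 13 6)(2 8 5 14 3)| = 5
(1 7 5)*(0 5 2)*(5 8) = [8, 7, 0, 3, 4, 1, 6, 2, 5] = (0 8 5 1 7 2)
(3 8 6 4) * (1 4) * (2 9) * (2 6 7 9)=(1 4 3 8 7 9 6)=[0, 4, 2, 8, 3, 5, 1, 9, 7, 6]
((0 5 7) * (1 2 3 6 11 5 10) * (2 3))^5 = ((0 10 1 3 6 11 5 7))^5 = (0 11 1 7 6 10 5 3)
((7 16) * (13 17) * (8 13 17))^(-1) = ((17)(7 16)(8 13))^(-1) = (17)(7 16)(8 13)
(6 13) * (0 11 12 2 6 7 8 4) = (0 11 12 2 6 13 7 8 4) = [11, 1, 6, 3, 0, 5, 13, 8, 4, 9, 10, 12, 2, 7]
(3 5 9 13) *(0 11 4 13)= (0 11 4 13 3 5 9)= [11, 1, 2, 5, 13, 9, 6, 7, 8, 0, 10, 4, 12, 3]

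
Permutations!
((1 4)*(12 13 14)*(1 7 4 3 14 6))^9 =((1 3 14 12 13 6)(4 7))^9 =(1 12)(3 13)(4 7)(6 14)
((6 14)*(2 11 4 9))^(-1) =((2 11 4 9)(6 14))^(-1) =(2 9 4 11)(6 14)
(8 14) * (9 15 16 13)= (8 14)(9 15 16 13)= [0, 1, 2, 3, 4, 5, 6, 7, 14, 15, 10, 11, 12, 9, 8, 16, 13]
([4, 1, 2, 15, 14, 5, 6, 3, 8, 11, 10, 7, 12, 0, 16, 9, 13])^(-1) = (0 13 16 14 4)(3 7 11 9 15)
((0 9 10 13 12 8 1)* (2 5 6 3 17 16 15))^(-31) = ((0 9 10 13 12 8 1)(2 5 6 3 17 16 15))^(-31) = (0 12 9 8 10 1 13)(2 17 5 16 6 15 3)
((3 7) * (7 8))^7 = (3 8 7)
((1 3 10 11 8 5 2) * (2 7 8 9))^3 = (1 11)(2 10)(3 9)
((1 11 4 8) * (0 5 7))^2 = (0 7 5)(1 4)(8 11) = ((0 5 7)(1 11 4 8))^2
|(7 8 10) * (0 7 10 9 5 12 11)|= 7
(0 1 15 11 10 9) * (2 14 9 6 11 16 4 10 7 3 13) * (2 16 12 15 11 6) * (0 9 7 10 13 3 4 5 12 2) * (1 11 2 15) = (0 11 10)(1 2 14 7 4 13 16 5 12) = [11, 2, 14, 3, 13, 12, 6, 4, 8, 9, 0, 10, 1, 16, 7, 15, 5]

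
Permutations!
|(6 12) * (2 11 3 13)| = |(2 11 3 13)(6 12)| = 4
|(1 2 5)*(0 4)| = 6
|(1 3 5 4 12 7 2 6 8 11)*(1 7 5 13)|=|(1 3 13)(2 6 8 11 7)(4 12 5)|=15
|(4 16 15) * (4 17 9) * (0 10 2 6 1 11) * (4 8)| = 6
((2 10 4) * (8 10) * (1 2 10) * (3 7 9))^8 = (10)(1 8 2)(3 9 7)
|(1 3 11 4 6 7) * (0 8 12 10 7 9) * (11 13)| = 12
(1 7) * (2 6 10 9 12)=(1 7)(2 6 10 9 12)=[0, 7, 6, 3, 4, 5, 10, 1, 8, 12, 9, 11, 2]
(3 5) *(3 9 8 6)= [0, 1, 2, 5, 4, 9, 3, 7, 6, 8]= (3 5 9 8 6)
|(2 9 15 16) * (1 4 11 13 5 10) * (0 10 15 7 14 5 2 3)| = |(0 10 1 4 11 13 2 9 7 14 5 15 16 3)| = 14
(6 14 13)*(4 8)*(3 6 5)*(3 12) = (3 6 14 13 5 12)(4 8) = [0, 1, 2, 6, 8, 12, 14, 7, 4, 9, 10, 11, 3, 5, 13]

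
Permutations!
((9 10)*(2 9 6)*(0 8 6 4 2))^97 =(0 8 6)(2 9 10 4)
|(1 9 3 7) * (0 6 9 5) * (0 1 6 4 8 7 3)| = 6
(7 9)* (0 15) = (0 15)(7 9) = [15, 1, 2, 3, 4, 5, 6, 9, 8, 7, 10, 11, 12, 13, 14, 0]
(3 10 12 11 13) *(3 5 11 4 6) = (3 10 12 4 6)(5 11 13) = [0, 1, 2, 10, 6, 11, 3, 7, 8, 9, 12, 13, 4, 5]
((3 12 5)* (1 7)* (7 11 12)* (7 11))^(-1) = ((1 7)(3 11 12 5))^(-1) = (1 7)(3 5 12 11)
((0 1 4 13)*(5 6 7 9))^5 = ((0 1 4 13)(5 6 7 9))^5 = (0 1 4 13)(5 6 7 9)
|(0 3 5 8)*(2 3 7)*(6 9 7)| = 8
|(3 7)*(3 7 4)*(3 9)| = |(3 4 9)| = 3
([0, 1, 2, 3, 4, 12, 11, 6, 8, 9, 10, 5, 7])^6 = [0, 1, 2, 3, 4, 12, 11, 6, 8, 9, 10, 5, 7]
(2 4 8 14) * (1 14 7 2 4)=[0, 14, 1, 3, 8, 5, 6, 2, 7, 9, 10, 11, 12, 13, 4]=(1 14 4 8 7 2)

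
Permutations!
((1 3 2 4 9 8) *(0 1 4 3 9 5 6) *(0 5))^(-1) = (0 4 8 9 1)(2 3)(5 6)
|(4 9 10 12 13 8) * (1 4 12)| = 12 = |(1 4 9 10)(8 12 13)|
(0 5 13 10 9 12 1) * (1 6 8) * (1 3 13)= (0 5 1)(3 13 10 9 12 6 8)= [5, 0, 2, 13, 4, 1, 8, 7, 3, 12, 9, 11, 6, 10]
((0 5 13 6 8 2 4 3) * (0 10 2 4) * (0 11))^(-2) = (0 2 3 8 13)(4 6 5 11 10)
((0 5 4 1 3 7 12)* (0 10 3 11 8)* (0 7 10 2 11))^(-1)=(0 1 4 5)(2 12 7 8 11)(3 10)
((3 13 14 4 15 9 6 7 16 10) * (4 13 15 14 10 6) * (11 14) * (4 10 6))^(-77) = ((3 15 9 10)(4 11 14 13 6 7 16))^(-77) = (16)(3 10 9 15)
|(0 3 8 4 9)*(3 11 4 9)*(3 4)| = 5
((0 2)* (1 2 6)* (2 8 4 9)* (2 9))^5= ((9)(0 6 1 8 4 2))^5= (9)(0 2 4 8 1 6)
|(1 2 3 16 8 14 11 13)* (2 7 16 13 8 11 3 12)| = 8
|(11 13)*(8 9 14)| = 6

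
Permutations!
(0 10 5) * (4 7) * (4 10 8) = (0 8 4 7 10 5) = [8, 1, 2, 3, 7, 0, 6, 10, 4, 9, 5]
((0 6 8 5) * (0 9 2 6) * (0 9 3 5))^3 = ((0 9 2 6 8)(3 5))^3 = (0 6 9 8 2)(3 5)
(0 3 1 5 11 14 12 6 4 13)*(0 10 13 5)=(0 3 1)(4 5 11 14 12 6)(10 13)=[3, 0, 2, 1, 5, 11, 4, 7, 8, 9, 13, 14, 6, 10, 12]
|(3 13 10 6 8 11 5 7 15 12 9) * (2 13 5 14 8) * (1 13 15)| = 33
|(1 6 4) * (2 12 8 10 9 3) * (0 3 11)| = 24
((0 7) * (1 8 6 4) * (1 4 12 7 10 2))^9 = (0 10 2 1 8 6 12 7) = ((0 10 2 1 8 6 12 7))^9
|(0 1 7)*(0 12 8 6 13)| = 7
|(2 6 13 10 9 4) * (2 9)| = 4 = |(2 6 13 10)(4 9)|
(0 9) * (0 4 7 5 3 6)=(0 9 4 7 5 3 6)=[9, 1, 2, 6, 7, 3, 0, 5, 8, 4]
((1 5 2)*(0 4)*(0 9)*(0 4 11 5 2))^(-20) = ((0 11 5)(1 2)(4 9))^(-20) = (0 11 5)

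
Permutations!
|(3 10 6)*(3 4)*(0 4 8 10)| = 3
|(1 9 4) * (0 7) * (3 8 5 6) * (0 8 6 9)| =14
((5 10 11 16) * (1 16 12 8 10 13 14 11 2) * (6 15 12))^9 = (1 8 6 13)(2 12 11 5)(10 15 14 16)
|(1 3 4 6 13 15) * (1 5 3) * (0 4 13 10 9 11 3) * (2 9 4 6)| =|(0 6 10 4 2 9 11 3 13 15 5)| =11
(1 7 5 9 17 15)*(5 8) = [0, 7, 2, 3, 4, 9, 6, 8, 5, 17, 10, 11, 12, 13, 14, 1, 16, 15] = (1 7 8 5 9 17 15)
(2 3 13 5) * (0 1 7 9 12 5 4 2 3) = [1, 7, 0, 13, 2, 3, 6, 9, 8, 12, 10, 11, 5, 4] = (0 1 7 9 12 5 3 13 4 2)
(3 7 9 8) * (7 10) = [0, 1, 2, 10, 4, 5, 6, 9, 3, 8, 7] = (3 10 7 9 8)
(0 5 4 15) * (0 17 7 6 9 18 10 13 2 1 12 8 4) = (0 5)(1 12 8 4 15 17 7 6 9 18 10 13 2) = [5, 12, 1, 3, 15, 0, 9, 6, 4, 18, 13, 11, 8, 2, 14, 17, 16, 7, 10]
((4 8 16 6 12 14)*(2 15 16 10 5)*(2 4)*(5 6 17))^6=((2 15 16 17 5 4 8 10 6 12 14))^6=(2 8 15 10 16 6 17 12 5 14 4)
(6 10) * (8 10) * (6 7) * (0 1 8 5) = (0 1 8 10 7 6 5) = [1, 8, 2, 3, 4, 0, 5, 6, 10, 9, 7]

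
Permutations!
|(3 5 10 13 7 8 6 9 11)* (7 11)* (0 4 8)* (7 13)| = 11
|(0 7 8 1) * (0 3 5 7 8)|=6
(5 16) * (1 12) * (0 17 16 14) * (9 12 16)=(0 17 9 12 1 16 5 14)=[17, 16, 2, 3, 4, 14, 6, 7, 8, 12, 10, 11, 1, 13, 0, 15, 5, 9]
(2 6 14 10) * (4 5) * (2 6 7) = (2 7)(4 5)(6 14 10) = [0, 1, 7, 3, 5, 4, 14, 2, 8, 9, 6, 11, 12, 13, 10]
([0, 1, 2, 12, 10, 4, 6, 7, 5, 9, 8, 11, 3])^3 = [0, 1, 2, 12, 5, 8, 6, 7, 10, 9, 4, 11, 3]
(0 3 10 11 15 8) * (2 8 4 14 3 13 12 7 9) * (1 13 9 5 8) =(0 9 2 1 13 12 7 5 8)(3 10 11 15 4 14) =[9, 13, 1, 10, 14, 8, 6, 5, 0, 2, 11, 15, 7, 12, 3, 4]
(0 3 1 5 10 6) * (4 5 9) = [3, 9, 2, 1, 5, 10, 0, 7, 8, 4, 6] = (0 3 1 9 4 5 10 6)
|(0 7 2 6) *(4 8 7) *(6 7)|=|(0 4 8 6)(2 7)|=4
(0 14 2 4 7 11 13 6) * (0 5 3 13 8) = [14, 1, 4, 13, 7, 3, 5, 11, 0, 9, 10, 8, 12, 6, 2] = (0 14 2 4 7 11 8)(3 13 6 5)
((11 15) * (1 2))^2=((1 2)(11 15))^2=(15)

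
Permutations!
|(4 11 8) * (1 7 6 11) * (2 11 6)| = |(1 7 2 11 8 4)| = 6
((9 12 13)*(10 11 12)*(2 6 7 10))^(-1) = (2 9 13 12 11 10 7 6)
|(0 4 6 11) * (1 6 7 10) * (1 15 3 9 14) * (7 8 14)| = |(0 4 8 14 1 6 11)(3 9 7 10 15)| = 35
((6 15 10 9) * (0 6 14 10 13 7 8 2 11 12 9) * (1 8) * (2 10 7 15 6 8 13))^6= (1 9 2)(7 12 15)(11 13 14)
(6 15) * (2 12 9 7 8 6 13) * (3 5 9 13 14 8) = [0, 1, 12, 5, 4, 9, 15, 3, 6, 7, 10, 11, 13, 2, 8, 14] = (2 12 13)(3 5 9 7)(6 15 14 8)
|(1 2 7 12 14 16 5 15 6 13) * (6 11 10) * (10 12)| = 6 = |(1 2 7 10 6 13)(5 15 11 12 14 16)|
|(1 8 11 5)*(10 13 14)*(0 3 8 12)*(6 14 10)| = |(0 3 8 11 5 1 12)(6 14)(10 13)| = 14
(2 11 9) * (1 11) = [0, 11, 1, 3, 4, 5, 6, 7, 8, 2, 10, 9] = (1 11 9 2)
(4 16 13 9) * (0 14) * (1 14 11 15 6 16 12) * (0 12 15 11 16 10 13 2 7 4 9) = (0 16 2 7 4 15 6 10 13)(1 14 12) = [16, 14, 7, 3, 15, 5, 10, 4, 8, 9, 13, 11, 1, 0, 12, 6, 2]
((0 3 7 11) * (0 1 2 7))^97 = ((0 3)(1 2 7 11))^97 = (0 3)(1 2 7 11)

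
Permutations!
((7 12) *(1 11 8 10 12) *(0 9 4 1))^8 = ((0 9 4 1 11 8 10 12 7))^8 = (0 7 12 10 8 11 1 4 9)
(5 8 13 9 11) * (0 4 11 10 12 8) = (0 4 11 5)(8 13 9 10 12) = [4, 1, 2, 3, 11, 0, 6, 7, 13, 10, 12, 5, 8, 9]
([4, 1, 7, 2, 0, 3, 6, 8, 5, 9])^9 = [4, 1, 3, 5, 0, 8, 6, 2, 7, 9]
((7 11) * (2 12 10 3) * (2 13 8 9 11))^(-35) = (2 12 10 3 13 8 9 11 7)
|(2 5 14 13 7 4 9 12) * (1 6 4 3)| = |(1 6 4 9 12 2 5 14 13 7 3)| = 11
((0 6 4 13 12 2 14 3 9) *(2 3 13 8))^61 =((0 6 4 8 2 14 13 12 3 9))^61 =(0 6 4 8 2 14 13 12 3 9)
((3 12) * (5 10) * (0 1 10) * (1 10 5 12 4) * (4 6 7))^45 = ((0 10 12 3 6 7 4 1 5))^45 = (12)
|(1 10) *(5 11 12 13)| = 4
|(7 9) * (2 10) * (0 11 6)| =|(0 11 6)(2 10)(7 9)| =6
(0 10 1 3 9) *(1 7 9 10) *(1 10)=[10, 3, 2, 1, 4, 5, 6, 9, 8, 0, 7]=(0 10 7 9)(1 3)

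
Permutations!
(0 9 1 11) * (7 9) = [7, 11, 2, 3, 4, 5, 6, 9, 8, 1, 10, 0] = (0 7 9 1 11)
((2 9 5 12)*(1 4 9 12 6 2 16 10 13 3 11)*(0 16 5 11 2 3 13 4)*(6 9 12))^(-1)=((0 16 10 4 12 5 9 11 1)(2 6 3))^(-1)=(0 1 11 9 5 12 4 10 16)(2 3 6)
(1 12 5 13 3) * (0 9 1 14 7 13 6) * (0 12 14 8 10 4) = [9, 14, 2, 8, 0, 6, 12, 13, 10, 1, 4, 11, 5, 3, 7] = (0 9 1 14 7 13 3 8 10 4)(5 6 12)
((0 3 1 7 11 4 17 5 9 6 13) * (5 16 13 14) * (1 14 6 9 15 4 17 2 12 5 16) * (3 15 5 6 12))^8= ((0 15 4 2 3 14 16 13)(1 7 11 17)(6 12))^8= (17)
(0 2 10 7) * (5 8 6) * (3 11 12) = (0 2 10 7)(3 11 12)(5 8 6) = [2, 1, 10, 11, 4, 8, 5, 0, 6, 9, 7, 12, 3]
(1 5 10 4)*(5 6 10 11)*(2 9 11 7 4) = [0, 6, 9, 3, 1, 7, 10, 4, 8, 11, 2, 5] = (1 6 10 2 9 11 5 7 4)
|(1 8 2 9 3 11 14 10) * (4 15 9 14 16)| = |(1 8 2 14 10)(3 11 16 4 15 9)| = 30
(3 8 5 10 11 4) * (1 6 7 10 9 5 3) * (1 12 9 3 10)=(1 6 7)(3 8 10 11 4 12 9 5)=[0, 6, 2, 8, 12, 3, 7, 1, 10, 5, 11, 4, 9]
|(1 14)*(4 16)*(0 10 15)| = |(0 10 15)(1 14)(4 16)| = 6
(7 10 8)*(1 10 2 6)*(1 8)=(1 10)(2 6 8 7)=[0, 10, 6, 3, 4, 5, 8, 2, 7, 9, 1]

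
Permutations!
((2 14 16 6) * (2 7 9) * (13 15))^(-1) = ((2 14 16 6 7 9)(13 15))^(-1) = (2 9 7 6 16 14)(13 15)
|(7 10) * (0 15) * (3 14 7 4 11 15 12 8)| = |(0 12 8 3 14 7 10 4 11 15)| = 10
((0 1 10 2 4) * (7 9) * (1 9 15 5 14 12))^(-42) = ((0 9 7 15 5 14 12 1 10 2 4))^(-42) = (0 7 5 12 10 4 9 15 14 1 2)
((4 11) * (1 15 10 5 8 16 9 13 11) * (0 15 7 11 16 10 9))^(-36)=((0 15 9 13 16)(1 7 11 4)(5 8 10))^(-36)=(0 16 13 9 15)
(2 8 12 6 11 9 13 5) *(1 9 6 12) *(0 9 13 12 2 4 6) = (0 9 12 2 8 1 13 5 4 6 11) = [9, 13, 8, 3, 6, 4, 11, 7, 1, 12, 10, 0, 2, 5]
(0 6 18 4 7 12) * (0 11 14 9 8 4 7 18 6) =(4 18 7 12 11 14 9 8) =[0, 1, 2, 3, 18, 5, 6, 12, 4, 8, 10, 14, 11, 13, 9, 15, 16, 17, 7]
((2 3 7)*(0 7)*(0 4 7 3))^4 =(0 2 7 4 3)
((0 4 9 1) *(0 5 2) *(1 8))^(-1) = ((0 4 9 8 1 5 2))^(-1) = (0 2 5 1 8 9 4)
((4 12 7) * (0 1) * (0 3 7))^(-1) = (0 12 4 7 3 1)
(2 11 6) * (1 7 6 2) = (1 7 6)(2 11) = [0, 7, 11, 3, 4, 5, 1, 6, 8, 9, 10, 2]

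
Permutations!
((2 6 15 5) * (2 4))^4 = ((2 6 15 5 4))^4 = (2 4 5 15 6)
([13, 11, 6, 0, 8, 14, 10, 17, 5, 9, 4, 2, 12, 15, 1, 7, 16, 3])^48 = [0, 6, 4, 3, 14, 11, 8, 7, 1, 9, 5, 10, 12, 13, 2, 15, 16, 17]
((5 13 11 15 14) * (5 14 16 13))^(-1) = ((11 15 16 13))^(-1) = (11 13 16 15)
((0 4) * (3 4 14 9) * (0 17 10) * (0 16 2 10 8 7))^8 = (17)(2 16 10)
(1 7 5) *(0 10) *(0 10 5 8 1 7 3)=(10)(0 5 7 8 1 3)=[5, 3, 2, 0, 4, 7, 6, 8, 1, 9, 10]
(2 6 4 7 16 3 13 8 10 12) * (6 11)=(2 11 6 4 7 16 3 13 8 10 12)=[0, 1, 11, 13, 7, 5, 4, 16, 10, 9, 12, 6, 2, 8, 14, 15, 3]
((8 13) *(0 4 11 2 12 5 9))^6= ((0 4 11 2 12 5 9)(8 13))^6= (13)(0 9 5 12 2 11 4)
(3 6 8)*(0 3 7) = [3, 1, 2, 6, 4, 5, 8, 0, 7] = (0 3 6 8 7)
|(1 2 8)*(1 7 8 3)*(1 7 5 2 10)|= |(1 10)(2 3 7 8 5)|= 10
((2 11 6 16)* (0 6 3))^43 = ((0 6 16 2 11 3))^43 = (0 6 16 2 11 3)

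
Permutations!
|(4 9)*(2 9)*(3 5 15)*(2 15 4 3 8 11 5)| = 15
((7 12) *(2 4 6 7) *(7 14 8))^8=(2 4 6 14 8 7 12)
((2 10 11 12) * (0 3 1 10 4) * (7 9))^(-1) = (0 4 2 12 11 10 1 3)(7 9)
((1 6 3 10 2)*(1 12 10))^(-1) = ((1 6 3)(2 12 10))^(-1) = (1 3 6)(2 10 12)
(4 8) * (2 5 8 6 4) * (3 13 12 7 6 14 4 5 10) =(2 10 3 13 12 7 6 5 8)(4 14) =[0, 1, 10, 13, 14, 8, 5, 6, 2, 9, 3, 11, 7, 12, 4]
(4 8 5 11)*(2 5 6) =[0, 1, 5, 3, 8, 11, 2, 7, 6, 9, 10, 4] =(2 5 11 4 8 6)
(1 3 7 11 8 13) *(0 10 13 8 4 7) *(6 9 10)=(0 6 9 10 13 1 3)(4 7 11)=[6, 3, 2, 0, 7, 5, 9, 11, 8, 10, 13, 4, 12, 1]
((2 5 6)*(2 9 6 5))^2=(9)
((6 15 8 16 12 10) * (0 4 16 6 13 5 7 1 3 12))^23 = (0 16 4)(1 12 13 7 3 10 5)(6 8 15)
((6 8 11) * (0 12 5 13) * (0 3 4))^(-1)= (0 4 3 13 5 12)(6 11 8)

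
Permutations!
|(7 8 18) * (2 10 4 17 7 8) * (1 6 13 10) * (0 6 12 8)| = |(0 6 13 10 4 17 7 2 1 12 8 18)| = 12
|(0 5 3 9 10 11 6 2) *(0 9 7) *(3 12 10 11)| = 12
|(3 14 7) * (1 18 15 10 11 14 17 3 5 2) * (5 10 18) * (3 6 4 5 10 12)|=|(1 10 11 14 7 12 3 17 6 4 5 2)(15 18)|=12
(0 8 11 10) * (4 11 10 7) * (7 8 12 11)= (0 12 11 8 10)(4 7)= [12, 1, 2, 3, 7, 5, 6, 4, 10, 9, 0, 8, 11]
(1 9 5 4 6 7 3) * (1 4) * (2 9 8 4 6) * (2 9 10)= [0, 8, 10, 6, 9, 1, 7, 3, 4, 5, 2]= (1 8 4 9 5)(2 10)(3 6 7)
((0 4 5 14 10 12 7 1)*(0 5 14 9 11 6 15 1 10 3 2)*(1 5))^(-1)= (0 2 3 14 4)(5 15 6 11 9)(7 12 10)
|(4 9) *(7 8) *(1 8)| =|(1 8 7)(4 9)| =6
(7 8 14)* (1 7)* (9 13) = (1 7 8 14)(9 13) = [0, 7, 2, 3, 4, 5, 6, 8, 14, 13, 10, 11, 12, 9, 1]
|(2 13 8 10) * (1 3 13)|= |(1 3 13 8 10 2)|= 6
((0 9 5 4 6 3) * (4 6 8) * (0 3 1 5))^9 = (0 9)(4 8)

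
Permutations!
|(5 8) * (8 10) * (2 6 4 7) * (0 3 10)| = |(0 3 10 8 5)(2 6 4 7)| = 20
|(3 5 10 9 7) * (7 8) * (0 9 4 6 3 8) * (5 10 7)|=12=|(0 9)(3 10 4 6)(5 7 8)|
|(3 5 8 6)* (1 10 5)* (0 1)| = 7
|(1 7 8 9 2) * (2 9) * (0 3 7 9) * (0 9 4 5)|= 8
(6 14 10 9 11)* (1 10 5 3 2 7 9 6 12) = [0, 10, 7, 2, 4, 3, 14, 9, 8, 11, 6, 12, 1, 13, 5] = (1 10 6 14 5 3 2 7 9 11 12)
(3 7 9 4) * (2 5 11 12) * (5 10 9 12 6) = (2 10 9 4 3 7 12)(5 11 6) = [0, 1, 10, 7, 3, 11, 5, 12, 8, 4, 9, 6, 2]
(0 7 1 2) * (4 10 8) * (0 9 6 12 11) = (0 7 1 2 9 6 12 11)(4 10 8) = [7, 2, 9, 3, 10, 5, 12, 1, 4, 6, 8, 0, 11]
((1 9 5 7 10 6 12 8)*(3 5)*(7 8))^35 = ((1 9 3 5 8)(6 12 7 10))^35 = (6 10 7 12)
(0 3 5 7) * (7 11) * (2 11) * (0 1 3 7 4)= (0 7 1 3 5 2 11 4)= [7, 3, 11, 5, 0, 2, 6, 1, 8, 9, 10, 4]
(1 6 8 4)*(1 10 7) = (1 6 8 4 10 7) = [0, 6, 2, 3, 10, 5, 8, 1, 4, 9, 7]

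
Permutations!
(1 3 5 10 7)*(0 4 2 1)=(0 4 2 1 3 5 10 7)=[4, 3, 1, 5, 2, 10, 6, 0, 8, 9, 7]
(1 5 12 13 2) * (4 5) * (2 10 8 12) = (1 4 5 2)(8 12 13 10) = [0, 4, 1, 3, 5, 2, 6, 7, 12, 9, 8, 11, 13, 10]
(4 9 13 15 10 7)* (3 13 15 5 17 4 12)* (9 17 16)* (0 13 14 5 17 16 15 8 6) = (0 13 17 4 16 9 8 6)(3 14 5 15 10 7 12) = [13, 1, 2, 14, 16, 15, 0, 12, 6, 8, 7, 11, 3, 17, 5, 10, 9, 4]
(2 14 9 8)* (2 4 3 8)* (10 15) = (2 14 9)(3 8 4)(10 15) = [0, 1, 14, 8, 3, 5, 6, 7, 4, 2, 15, 11, 12, 13, 9, 10]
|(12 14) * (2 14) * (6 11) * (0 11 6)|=|(0 11)(2 14 12)|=6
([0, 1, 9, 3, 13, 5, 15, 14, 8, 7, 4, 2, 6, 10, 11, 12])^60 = [0, 1, 2, 3, 4, 5, 6, 7, 8, 9, 10, 11, 12, 13, 14, 15]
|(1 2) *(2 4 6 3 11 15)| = 7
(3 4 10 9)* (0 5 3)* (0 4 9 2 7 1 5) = (1 5 3 9 4 10 2 7) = [0, 5, 7, 9, 10, 3, 6, 1, 8, 4, 2]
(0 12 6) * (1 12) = (0 1 12 6) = [1, 12, 2, 3, 4, 5, 0, 7, 8, 9, 10, 11, 6]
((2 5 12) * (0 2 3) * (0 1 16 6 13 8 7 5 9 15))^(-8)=((0 2 9 15)(1 16 6 13 8 7 5 12 3))^(-8)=(1 16 6 13 8 7 5 12 3)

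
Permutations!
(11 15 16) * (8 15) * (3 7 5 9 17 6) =(3 7 5 9 17 6)(8 15 16 11) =[0, 1, 2, 7, 4, 9, 3, 5, 15, 17, 10, 8, 12, 13, 14, 16, 11, 6]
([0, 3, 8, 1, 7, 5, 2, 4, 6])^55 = [0, 3, 8, 1, 7, 5, 2, 4, 6]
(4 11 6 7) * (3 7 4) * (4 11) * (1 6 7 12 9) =(1 6 11 7 3 12 9) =[0, 6, 2, 12, 4, 5, 11, 3, 8, 1, 10, 7, 9]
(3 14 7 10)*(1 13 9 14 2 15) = (1 13 9 14 7 10 3 2 15) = [0, 13, 15, 2, 4, 5, 6, 10, 8, 14, 3, 11, 12, 9, 7, 1]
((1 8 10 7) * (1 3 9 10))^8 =((1 8)(3 9 10 7))^8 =(10)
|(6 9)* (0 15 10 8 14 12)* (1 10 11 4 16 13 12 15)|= 22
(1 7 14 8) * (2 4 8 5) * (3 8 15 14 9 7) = (1 3 8)(2 4 15 14 5)(7 9) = [0, 3, 4, 8, 15, 2, 6, 9, 1, 7, 10, 11, 12, 13, 5, 14]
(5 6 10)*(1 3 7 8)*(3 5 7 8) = (1 5 6 10 7 3 8) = [0, 5, 2, 8, 4, 6, 10, 3, 1, 9, 7]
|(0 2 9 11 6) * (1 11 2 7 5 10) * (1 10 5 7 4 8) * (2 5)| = 6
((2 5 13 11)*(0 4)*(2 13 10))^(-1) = (0 4)(2 10 5)(11 13)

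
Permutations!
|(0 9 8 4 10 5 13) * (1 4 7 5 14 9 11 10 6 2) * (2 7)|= 13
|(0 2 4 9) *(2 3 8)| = |(0 3 8 2 4 9)| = 6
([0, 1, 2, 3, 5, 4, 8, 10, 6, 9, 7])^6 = (10)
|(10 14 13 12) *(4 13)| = 5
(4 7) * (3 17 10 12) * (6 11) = (3 17 10 12)(4 7)(6 11) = [0, 1, 2, 17, 7, 5, 11, 4, 8, 9, 12, 6, 3, 13, 14, 15, 16, 10]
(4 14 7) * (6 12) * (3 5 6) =(3 5 6 12)(4 14 7) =[0, 1, 2, 5, 14, 6, 12, 4, 8, 9, 10, 11, 3, 13, 7]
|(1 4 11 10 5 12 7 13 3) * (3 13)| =8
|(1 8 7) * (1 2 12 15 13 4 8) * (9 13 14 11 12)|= 12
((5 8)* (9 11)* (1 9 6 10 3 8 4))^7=(1 5 3 6 9 4 8 10 11)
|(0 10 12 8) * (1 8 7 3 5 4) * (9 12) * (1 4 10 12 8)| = 8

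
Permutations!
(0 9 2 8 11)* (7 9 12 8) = [12, 1, 7, 3, 4, 5, 6, 9, 11, 2, 10, 0, 8] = (0 12 8 11)(2 7 9)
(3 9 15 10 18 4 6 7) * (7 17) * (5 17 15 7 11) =(3 9 7)(4 6 15 10 18)(5 17 11) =[0, 1, 2, 9, 6, 17, 15, 3, 8, 7, 18, 5, 12, 13, 14, 10, 16, 11, 4]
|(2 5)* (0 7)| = |(0 7)(2 5)| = 2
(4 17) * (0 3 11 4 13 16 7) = (0 3 11 4 17 13 16 7) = [3, 1, 2, 11, 17, 5, 6, 0, 8, 9, 10, 4, 12, 16, 14, 15, 7, 13]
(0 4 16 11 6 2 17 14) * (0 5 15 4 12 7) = (0 12 7)(2 17 14 5 15 4 16 11 6) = [12, 1, 17, 3, 16, 15, 2, 0, 8, 9, 10, 6, 7, 13, 5, 4, 11, 14]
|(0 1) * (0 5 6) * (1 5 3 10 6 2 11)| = 8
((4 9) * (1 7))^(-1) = (1 7)(4 9)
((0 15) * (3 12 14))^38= (15)(3 14 12)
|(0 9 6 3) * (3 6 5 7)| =5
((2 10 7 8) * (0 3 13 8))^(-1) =((0 3 13 8 2 10 7))^(-1) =(0 7 10 2 8 13 3)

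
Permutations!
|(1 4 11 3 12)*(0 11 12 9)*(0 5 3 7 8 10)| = 15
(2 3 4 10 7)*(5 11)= (2 3 4 10 7)(5 11)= [0, 1, 3, 4, 10, 11, 6, 2, 8, 9, 7, 5]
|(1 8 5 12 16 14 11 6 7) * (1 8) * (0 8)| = |(0 8 5 12 16 14 11 6 7)| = 9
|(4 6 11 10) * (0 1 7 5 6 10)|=6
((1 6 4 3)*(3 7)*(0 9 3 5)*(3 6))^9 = ((0 9 6 4 7 5)(1 3))^9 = (0 4)(1 3)(5 6)(7 9)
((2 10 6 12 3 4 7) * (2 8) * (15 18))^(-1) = ((2 10 6 12 3 4 7 8)(15 18))^(-1) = (2 8 7 4 3 12 6 10)(15 18)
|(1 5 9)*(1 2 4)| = 5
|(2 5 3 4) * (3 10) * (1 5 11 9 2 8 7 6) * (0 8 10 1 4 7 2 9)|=20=|(0 8 2 11)(1 5)(3 7 6 4 10)|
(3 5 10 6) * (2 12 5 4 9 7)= (2 12 5 10 6 3 4 9 7)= [0, 1, 12, 4, 9, 10, 3, 2, 8, 7, 6, 11, 5]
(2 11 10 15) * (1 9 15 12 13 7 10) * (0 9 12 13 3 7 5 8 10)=(0 9 15 2 11 1 12 3 7)(5 8 10 13)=[9, 12, 11, 7, 4, 8, 6, 0, 10, 15, 13, 1, 3, 5, 14, 2]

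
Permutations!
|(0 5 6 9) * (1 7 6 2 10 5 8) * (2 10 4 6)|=|(0 8 1 7 2 4 6 9)(5 10)|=8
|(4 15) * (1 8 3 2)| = |(1 8 3 2)(4 15)| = 4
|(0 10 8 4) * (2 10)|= 5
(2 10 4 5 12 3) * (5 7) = (2 10 4 7 5 12 3) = [0, 1, 10, 2, 7, 12, 6, 5, 8, 9, 4, 11, 3]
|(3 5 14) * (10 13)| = |(3 5 14)(10 13)| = 6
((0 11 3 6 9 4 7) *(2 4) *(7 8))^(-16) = (0 3 9 4 7 11 6 2 8)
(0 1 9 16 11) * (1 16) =[16, 9, 2, 3, 4, 5, 6, 7, 8, 1, 10, 0, 12, 13, 14, 15, 11] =(0 16 11)(1 9)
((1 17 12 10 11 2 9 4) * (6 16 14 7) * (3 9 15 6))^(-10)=((1 17 12 10 11 2 15 6 16 14 7 3 9 4))^(-10)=(1 11 16 9 12 15 7)(2 14 4 10 6 3 17)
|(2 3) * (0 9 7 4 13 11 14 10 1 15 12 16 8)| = 26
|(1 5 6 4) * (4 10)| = |(1 5 6 10 4)| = 5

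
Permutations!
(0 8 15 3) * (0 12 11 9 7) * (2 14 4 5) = [8, 1, 14, 12, 5, 2, 6, 0, 15, 7, 10, 9, 11, 13, 4, 3] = (0 8 15 3 12 11 9 7)(2 14 4 5)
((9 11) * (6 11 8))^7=(6 8 9 11)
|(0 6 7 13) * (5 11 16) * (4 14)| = 12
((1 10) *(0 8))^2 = (10)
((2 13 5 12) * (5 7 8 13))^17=(2 12 5)(7 13 8)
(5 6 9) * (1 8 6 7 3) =(1 8 6 9 5 7 3) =[0, 8, 2, 1, 4, 7, 9, 3, 6, 5]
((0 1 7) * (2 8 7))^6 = ((0 1 2 8 7))^6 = (0 1 2 8 7)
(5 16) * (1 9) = (1 9)(5 16) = [0, 9, 2, 3, 4, 16, 6, 7, 8, 1, 10, 11, 12, 13, 14, 15, 5]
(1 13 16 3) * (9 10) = (1 13 16 3)(9 10) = [0, 13, 2, 1, 4, 5, 6, 7, 8, 10, 9, 11, 12, 16, 14, 15, 3]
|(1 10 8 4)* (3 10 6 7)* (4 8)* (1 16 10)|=|(1 6 7 3)(4 16 10)|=12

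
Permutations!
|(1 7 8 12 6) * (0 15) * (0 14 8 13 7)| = |(0 15 14 8 12 6 1)(7 13)| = 14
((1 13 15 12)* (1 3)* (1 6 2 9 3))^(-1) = (1 12 15 13)(2 6 3 9)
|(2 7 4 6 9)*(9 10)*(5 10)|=7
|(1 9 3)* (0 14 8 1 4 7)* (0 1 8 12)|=15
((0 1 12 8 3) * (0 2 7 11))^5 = (0 2 12 11 3 1 7 8)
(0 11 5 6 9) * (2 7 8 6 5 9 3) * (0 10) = (0 11 9 10)(2 7 8 6 3) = [11, 1, 7, 2, 4, 5, 3, 8, 6, 10, 0, 9]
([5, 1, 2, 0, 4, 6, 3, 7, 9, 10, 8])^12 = [0, 1, 2, 3, 4, 5, 6, 7, 8, 9, 10]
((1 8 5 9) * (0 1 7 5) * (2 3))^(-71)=(0 1 8)(2 3)(5 9 7)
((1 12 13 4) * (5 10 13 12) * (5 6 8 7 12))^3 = (1 7 10)(4 8 5)(6 12 13)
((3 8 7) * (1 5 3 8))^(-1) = ((1 5 3)(7 8))^(-1) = (1 3 5)(7 8)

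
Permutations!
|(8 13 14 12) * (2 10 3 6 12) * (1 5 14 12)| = |(1 5 14 2 10 3 6)(8 13 12)| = 21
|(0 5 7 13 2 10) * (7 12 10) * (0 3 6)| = 6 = |(0 5 12 10 3 6)(2 7 13)|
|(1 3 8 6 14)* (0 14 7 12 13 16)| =10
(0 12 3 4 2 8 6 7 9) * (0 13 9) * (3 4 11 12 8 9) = (0 8 6 7)(2 9 13 3 11 12 4) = [8, 1, 9, 11, 2, 5, 7, 0, 6, 13, 10, 12, 4, 3]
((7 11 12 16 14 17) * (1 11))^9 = ((1 11 12 16 14 17 7))^9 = (1 12 14 7 11 16 17)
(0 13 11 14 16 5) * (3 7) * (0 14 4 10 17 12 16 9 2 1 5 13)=(1 5 14 9 2)(3 7)(4 10 17 12 16 13 11)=[0, 5, 1, 7, 10, 14, 6, 3, 8, 2, 17, 4, 16, 11, 9, 15, 13, 12]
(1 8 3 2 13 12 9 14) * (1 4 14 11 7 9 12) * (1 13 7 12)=(1 8 3 2 7 9 11 12)(4 14)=[0, 8, 7, 2, 14, 5, 6, 9, 3, 11, 10, 12, 1, 13, 4]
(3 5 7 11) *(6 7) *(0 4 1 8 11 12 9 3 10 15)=(0 4 1 8 11 10 15)(3 5 6 7 12 9)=[4, 8, 2, 5, 1, 6, 7, 12, 11, 3, 15, 10, 9, 13, 14, 0]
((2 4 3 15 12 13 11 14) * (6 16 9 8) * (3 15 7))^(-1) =((2 4 15 12 13 11 14)(3 7)(6 16 9 8))^(-1) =(2 14 11 13 12 15 4)(3 7)(6 8 9 16)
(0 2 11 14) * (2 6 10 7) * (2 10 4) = (0 6 4 2 11 14)(7 10) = [6, 1, 11, 3, 2, 5, 4, 10, 8, 9, 7, 14, 12, 13, 0]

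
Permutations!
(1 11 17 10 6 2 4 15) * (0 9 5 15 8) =(0 9 5 15 1 11 17 10 6 2 4 8) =[9, 11, 4, 3, 8, 15, 2, 7, 0, 5, 6, 17, 12, 13, 14, 1, 16, 10]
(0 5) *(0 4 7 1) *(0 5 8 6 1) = (0 8 6 1 5 4 7) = [8, 5, 2, 3, 7, 4, 1, 0, 6]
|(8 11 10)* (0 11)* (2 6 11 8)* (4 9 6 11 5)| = |(0 8)(2 11 10)(4 9 6 5)| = 12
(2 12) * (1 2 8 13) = (1 2 12 8 13) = [0, 2, 12, 3, 4, 5, 6, 7, 13, 9, 10, 11, 8, 1]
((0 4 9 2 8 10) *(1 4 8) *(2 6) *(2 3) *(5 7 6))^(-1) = (0 10 8)(1 2 3 6 7 5 9 4)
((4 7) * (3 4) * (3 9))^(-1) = (3 9 7 4)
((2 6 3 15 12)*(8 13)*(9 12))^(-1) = (2 12 9 15 3 6)(8 13)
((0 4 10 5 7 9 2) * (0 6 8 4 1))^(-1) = (0 1)(2 9 7 5 10 4 8 6)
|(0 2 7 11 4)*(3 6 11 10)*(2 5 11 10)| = 12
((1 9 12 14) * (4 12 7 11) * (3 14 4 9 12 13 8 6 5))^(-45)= (14)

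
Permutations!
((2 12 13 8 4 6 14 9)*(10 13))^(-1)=((2 12 10 13 8 4 6 14 9))^(-1)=(2 9 14 6 4 8 13 10 12)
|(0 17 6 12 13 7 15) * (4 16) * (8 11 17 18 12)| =12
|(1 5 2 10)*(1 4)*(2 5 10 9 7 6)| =12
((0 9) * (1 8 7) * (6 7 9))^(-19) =(0 9 8 1 7 6)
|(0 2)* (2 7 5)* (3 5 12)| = |(0 7 12 3 5 2)| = 6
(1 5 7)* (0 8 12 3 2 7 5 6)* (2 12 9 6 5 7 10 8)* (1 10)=(0 2 1 5 7 10 8 9 6)(3 12)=[2, 5, 1, 12, 4, 7, 0, 10, 9, 6, 8, 11, 3]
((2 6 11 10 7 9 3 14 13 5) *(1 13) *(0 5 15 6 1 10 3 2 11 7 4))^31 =(0 3 4 11 10 5 14)(1 6 2 15 9 13 7)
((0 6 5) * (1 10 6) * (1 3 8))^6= ((0 3 8 1 10 6 5))^6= (0 5 6 10 1 8 3)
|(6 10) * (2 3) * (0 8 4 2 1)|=|(0 8 4 2 3 1)(6 10)|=6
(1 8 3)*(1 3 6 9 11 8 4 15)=(1 4 15)(6 9 11 8)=[0, 4, 2, 3, 15, 5, 9, 7, 6, 11, 10, 8, 12, 13, 14, 1]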